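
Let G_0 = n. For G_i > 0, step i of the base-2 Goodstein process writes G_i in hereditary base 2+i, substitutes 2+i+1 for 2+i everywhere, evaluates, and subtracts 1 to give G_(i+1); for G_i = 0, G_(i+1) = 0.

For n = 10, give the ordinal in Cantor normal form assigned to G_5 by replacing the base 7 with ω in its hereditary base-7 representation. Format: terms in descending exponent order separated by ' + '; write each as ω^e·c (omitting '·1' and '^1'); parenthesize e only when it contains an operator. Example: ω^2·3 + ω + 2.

ω^ω·5 + ω^5·5 + ω^4·5 + ω^3·5 + ω^2·5 + ω·5 + 4

i=0: 10 = 2^(2 + 1) + 2 (b=2); 2→3: 3^(3 + 1) + 3 = 84; 84−1 = 83
i=1: 83 = 3^(3 + 1) + 2 (b=3); 3→4: 4^(4 + 1) + 2 = 1026; 1026−1 = 1025
i=2: 1025 = 4^(4 + 1) + 1 (b=4); 4→5: 5^(5 + 1) + 1 = 15626; 15626−1 = 15625
i=3: 15625 = 5^(5 + 1) (b=5); 5→6: 6^(6 + 1) = 279936; 279936−1 = 279935
i=4: 279935 = 5·6^6 + 5·6^5 + 5·6^4 + 5·6^3 + 5·6^2 + 5·6 + 5 (b=6); 6→7: 5·7^7 + 5·7^5 + 5·7^4 + 5·7^3 + 5·7^2 + 5·7 + 5 = 4215755; 4215755−1 = 4215754
i=5: 4215754 = 5·7^7 + 5·7^5 + 5·7^4 + 5·7^3 + 5·7^2 + 5·7 + 4 (b=7); 7→8: 5·8^8 + 5·8^5 + 5·8^4 + 5·8^3 + 5·8^2 + 5·8 + 4 = 84073324; 84073324−1 = 84073323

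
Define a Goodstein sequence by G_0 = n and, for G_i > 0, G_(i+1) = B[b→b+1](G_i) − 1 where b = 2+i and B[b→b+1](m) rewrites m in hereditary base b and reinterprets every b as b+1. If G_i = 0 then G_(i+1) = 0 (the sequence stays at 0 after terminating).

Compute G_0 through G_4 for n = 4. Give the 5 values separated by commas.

4, 26, 41, 60, 83

base 2: 4 = 2^2; at 3: 3^3 = 27; next = 26
base 3: 26 = 2·3^2 + 2·3 + 2; at 4: 2·4^2 + 2·4 + 2 = 42; next = 41
base 4: 41 = 2·4^2 + 2·4 + 1; at 5: 2·5^2 + 2·5 + 1 = 61; next = 60
base 5: 60 = 2·5^2 + 2·5; at 6: 2·6^2 + 2·6 = 84; next = 83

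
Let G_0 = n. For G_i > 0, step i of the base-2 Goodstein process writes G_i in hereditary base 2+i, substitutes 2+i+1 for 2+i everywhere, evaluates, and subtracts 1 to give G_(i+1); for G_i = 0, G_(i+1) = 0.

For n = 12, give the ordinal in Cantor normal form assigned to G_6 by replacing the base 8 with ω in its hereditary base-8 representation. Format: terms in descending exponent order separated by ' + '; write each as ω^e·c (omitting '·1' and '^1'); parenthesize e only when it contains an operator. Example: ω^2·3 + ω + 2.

ω^(ω + 1) + ω^2·2 + ω + 3

(0) 12|_2 = 2^(2 + 1) + 2^2 ↦ 3^(3 + 1) + 3^3|_3 = 108 ⇒ 107
(1) 107|_3 = 3^(3 + 1) + 2·3^2 + 2·3 + 2 ↦ 4^(4 + 1) + 2·4^2 + 2·4 + 2|_4 = 1066 ⇒ 1065
(2) 1065|_4 = 4^(4 + 1) + 2·4^2 + 2·4 + 1 ↦ 5^(5 + 1) + 2·5^2 + 2·5 + 1|_5 = 15686 ⇒ 15685
(3) 15685|_5 = 5^(5 + 1) + 2·5^2 + 2·5 ↦ 6^(6 + 1) + 2·6^2 + 2·6|_6 = 280020 ⇒ 280019
(4) 280019|_6 = 6^(6 + 1) + 2·6^2 + 6 + 5 ↦ 7^(7 + 1) + 2·7^2 + 7 + 5|_7 = 5764911 ⇒ 5764910
(5) 5764910|_7 = 7^(7 + 1) + 2·7^2 + 7 + 4 ↦ 8^(8 + 1) + 2·8^2 + 8 + 4|_8 = 134217868 ⇒ 134217867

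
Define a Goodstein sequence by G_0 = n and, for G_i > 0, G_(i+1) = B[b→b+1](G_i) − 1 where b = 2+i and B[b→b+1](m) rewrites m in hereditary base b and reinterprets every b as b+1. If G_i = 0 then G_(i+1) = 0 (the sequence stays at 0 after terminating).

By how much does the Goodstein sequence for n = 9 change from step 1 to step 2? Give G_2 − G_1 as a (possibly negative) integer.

942

[0] 9 ≡ 2^(2 + 1) + 1 (base 2). Lift 3: 82. −1: 81.
[1] 81 ≡ 3^(3 + 1) (base 3). Lift 4: 1024. −1: 1023.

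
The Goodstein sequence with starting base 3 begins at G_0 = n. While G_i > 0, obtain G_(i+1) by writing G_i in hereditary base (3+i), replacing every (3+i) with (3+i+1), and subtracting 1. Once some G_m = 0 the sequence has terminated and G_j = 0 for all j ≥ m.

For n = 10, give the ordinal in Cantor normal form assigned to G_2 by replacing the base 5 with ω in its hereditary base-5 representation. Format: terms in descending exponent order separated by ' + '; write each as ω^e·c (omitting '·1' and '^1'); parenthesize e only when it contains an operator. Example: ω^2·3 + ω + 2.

10 —HB3→ 3^2 + 1 —bump→ 4^2 + 1 = 17 —(−1)→ 16
16 —HB4→ 4^2 —bump→ 5^2 = 25 —(−1)→ 24
24 —HB5→ 4·5 + 4 —bump→ 4·6 + 4 = 28 —(−1)→ 27

ω·4 + 4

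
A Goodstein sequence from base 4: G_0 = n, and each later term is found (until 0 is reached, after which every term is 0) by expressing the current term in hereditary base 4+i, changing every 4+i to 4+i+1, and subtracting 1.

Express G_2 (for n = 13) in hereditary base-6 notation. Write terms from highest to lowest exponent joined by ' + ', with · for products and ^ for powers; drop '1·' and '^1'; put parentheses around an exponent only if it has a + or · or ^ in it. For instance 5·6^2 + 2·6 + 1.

2·6 + 5

G_0 = 13. HB_4(13) = 3·4 + 1. Bump = 16. G_1 = 15.
G_1 = 15. HB_5(15) = 3·5. Bump = 18. G_2 = 17.
G_2 = 17. HB_6(17) = 2·6 + 5. Bump = 19. G_3 = 18.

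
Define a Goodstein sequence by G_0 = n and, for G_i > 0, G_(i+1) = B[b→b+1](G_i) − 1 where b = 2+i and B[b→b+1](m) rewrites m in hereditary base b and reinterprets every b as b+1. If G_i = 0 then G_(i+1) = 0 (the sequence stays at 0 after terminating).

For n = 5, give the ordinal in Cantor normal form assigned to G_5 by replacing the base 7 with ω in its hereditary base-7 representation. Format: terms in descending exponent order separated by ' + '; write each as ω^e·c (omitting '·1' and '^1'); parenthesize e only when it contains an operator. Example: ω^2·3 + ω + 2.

ω^3·3 + ω^2·3 + ω·3

step 0: 5 = 2^2 + 1; sub 3 for 2: 3^3 + 1; = 28; G_1 = 28−1 = 27
step 1: 27 = 3^3; sub 4 for 3: 4^4; = 256; G_2 = 256−1 = 255
step 2: 255 = 3·4^3 + 3·4^2 + 3·4 + 3; sub 5 for 4: 3·5^3 + 3·5^2 + 3·5 + 3; = 468; G_3 = 468−1 = 467
step 3: 467 = 3·5^3 + 3·5^2 + 3·5 + 2; sub 6 for 5: 3·6^3 + 3·6^2 + 3·6 + 2; = 776; G_4 = 776−1 = 775
step 4: 775 = 3·6^3 + 3·6^2 + 3·6 + 1; sub 7 for 6: 3·7^3 + 3·7^2 + 3·7 + 1; = 1198; G_5 = 1198−1 = 1197
step 5: 1197 = 3·7^3 + 3·7^2 + 3·7; sub 8 for 7: 3·8^3 + 3·8^2 + 3·8; = 1752; G_6 = 1752−1 = 1751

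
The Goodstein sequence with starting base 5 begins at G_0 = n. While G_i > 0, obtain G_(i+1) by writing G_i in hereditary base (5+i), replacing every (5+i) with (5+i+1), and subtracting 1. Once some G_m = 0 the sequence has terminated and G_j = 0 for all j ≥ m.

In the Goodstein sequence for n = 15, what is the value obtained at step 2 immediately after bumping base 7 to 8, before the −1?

20

15 —HB5→ 3·5 —bump→ 3·6 = 18 —(−1)→ 17
17 —HB6→ 2·6 + 5 —bump→ 2·7 + 5 = 19 —(−1)→ 18
18 —HB7→ 2·7 + 4 —bump→ 2·8 + 4 = 20 —(−1)→ 19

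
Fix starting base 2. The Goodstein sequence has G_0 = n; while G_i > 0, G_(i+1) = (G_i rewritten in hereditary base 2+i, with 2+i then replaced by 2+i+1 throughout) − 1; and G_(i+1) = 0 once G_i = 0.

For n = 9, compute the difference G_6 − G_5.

(0) 9|_2 = 2^(2 + 1) + 1 ↦ 3^(3 + 1) + 1|_3 = 82 ⇒ 81
(1) 81|_3 = 3^(3 + 1) ↦ 4^(4 + 1)|_4 = 1024 ⇒ 1023
(2) 1023|_4 = 3·4^4 + 3·4^3 + 3·4^2 + 3·4 + 3 ↦ 3·5^5 + 3·5^3 + 3·5^2 + 3·5 + 3|_5 = 9843 ⇒ 9842
(3) 9842|_5 = 3·5^5 + 3·5^3 + 3·5^2 + 3·5 + 2 ↦ 3·6^6 + 3·6^3 + 3·6^2 + 3·6 + 2|_6 = 140744 ⇒ 140743
(4) 140743|_6 = 3·6^6 + 3·6^3 + 3·6^2 + 3·6 + 1 ↦ 3·7^7 + 3·7^3 + 3·7^2 + 3·7 + 1|_7 = 2471827 ⇒ 2471826
(5) 2471826|_7 = 3·7^7 + 3·7^3 + 3·7^2 + 3·7 ↦ 3·8^8 + 3·8^3 + 3·8^2 + 3·8|_8 = 50333400 ⇒ 50333399

47861573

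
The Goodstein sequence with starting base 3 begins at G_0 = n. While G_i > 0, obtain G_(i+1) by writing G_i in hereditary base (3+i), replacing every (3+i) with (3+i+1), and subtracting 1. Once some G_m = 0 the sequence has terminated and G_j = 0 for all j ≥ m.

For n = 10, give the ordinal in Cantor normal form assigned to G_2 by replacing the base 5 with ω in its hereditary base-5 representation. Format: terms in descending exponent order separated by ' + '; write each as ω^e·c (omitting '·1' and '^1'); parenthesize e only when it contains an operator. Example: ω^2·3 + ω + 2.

ω·4 + 4

10 —HB3→ 3^2 + 1 —bump→ 4^2 + 1 = 17 —(−1)→ 16
16 —HB4→ 4^2 —bump→ 5^2 = 25 —(−1)→ 24
24 —HB5→ 4·5 + 4 —bump→ 4·6 + 4 = 28 —(−1)→ 27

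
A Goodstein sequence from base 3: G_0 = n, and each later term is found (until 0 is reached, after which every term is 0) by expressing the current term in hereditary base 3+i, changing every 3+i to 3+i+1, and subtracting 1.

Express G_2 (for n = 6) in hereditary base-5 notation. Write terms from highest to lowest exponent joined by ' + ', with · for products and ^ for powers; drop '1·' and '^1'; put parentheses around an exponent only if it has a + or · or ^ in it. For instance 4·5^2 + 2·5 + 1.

base 3: 6 = 2·3; at 4: 2·4 = 8; next = 7
base 4: 7 = 4 + 3; at 5: 5 + 3 = 8; next = 7
base 5: 7 = 5 + 2; at 6: 6 + 2 = 8; next = 7

5 + 2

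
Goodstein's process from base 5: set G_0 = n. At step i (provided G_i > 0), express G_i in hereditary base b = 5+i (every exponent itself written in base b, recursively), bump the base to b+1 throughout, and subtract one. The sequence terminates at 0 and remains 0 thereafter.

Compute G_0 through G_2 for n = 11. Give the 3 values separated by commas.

11, 12, 13

base 5: 11 = 2·5 + 1; at 6: 2·6 + 1 = 13; next = 12
base 6: 12 = 2·6; at 7: 2·7 = 14; next = 13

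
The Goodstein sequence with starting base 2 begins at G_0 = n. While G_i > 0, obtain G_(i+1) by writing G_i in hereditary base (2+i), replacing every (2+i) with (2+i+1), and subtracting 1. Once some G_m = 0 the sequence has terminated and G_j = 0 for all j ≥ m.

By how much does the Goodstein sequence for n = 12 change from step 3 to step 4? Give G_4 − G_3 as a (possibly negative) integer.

264334

[0] 12 ≡ 2^(2 + 1) + 2^2 (base 2). Lift 3: 108. −1: 107.
[1] 107 ≡ 3^(3 + 1) + 2·3^2 + 2·3 + 2 (base 3). Lift 4: 1066. −1: 1065.
[2] 1065 ≡ 4^(4 + 1) + 2·4^2 + 2·4 + 1 (base 4). Lift 5: 15686. −1: 15685.
[3] 15685 ≡ 5^(5 + 1) + 2·5^2 + 2·5 (base 5). Lift 6: 280020. −1: 280019.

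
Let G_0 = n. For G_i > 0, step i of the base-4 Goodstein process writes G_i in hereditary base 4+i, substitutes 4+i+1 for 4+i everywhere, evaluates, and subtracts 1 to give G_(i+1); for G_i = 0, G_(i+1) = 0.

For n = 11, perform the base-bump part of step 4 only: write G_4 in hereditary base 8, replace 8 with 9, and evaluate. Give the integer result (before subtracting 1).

(0) 11|_4 = 2·4 + 3 ↦ 2·5 + 3|_5 = 13 ⇒ 12
(1) 12|_5 = 2·5 + 2 ↦ 2·6 + 2|_6 = 14 ⇒ 13
(2) 13|_6 = 2·6 + 1 ↦ 2·7 + 1|_7 = 15 ⇒ 14
(3) 14|_7 = 2·7 ↦ 2·8|_8 = 16 ⇒ 15
(4) 15|_8 = 8 + 7 ↦ 9 + 7|_9 = 16 ⇒ 15

16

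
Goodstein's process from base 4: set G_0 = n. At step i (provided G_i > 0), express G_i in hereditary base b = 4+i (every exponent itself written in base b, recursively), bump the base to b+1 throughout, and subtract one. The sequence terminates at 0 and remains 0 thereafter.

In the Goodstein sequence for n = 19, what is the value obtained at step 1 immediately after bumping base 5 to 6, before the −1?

38

i=0: 19 = 4^2 + 3 (b=4); 4→5: 5^2 + 3 = 28; 28−1 = 27
i=1: 27 = 5^2 + 2 (b=5); 5→6: 6^2 + 2 = 38; 38−1 = 37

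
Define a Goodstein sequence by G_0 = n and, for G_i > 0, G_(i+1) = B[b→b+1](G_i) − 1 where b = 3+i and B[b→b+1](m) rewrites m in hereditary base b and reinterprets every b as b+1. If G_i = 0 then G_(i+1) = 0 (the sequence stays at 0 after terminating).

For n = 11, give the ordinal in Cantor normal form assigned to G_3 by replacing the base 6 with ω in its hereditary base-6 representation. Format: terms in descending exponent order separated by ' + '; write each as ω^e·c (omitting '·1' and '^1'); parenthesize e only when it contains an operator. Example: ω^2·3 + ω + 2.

step 0: 11 = 3^2 + 2; sub 4 for 3: 4^2 + 2; = 18; G_1 = 18−1 = 17
step 1: 17 = 4^2 + 1; sub 5 for 4: 5^2 + 1; = 26; G_2 = 26−1 = 25
step 2: 25 = 5^2; sub 6 for 5: 6^2; = 36; G_3 = 36−1 = 35
step 3: 35 = 5·6 + 5; sub 7 for 6: 5·7 + 5; = 40; G_4 = 40−1 = 39

ω·5 + 5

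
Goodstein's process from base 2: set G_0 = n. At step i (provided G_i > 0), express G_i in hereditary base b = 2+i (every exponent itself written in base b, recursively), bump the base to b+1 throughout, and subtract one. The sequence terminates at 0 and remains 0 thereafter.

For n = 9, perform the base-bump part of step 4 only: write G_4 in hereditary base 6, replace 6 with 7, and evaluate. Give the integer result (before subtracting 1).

[0] 9 ≡ 2^(2 + 1) + 1 (base 2). Lift 3: 82. −1: 81.
[1] 81 ≡ 3^(3 + 1) (base 3). Lift 4: 1024. −1: 1023.
[2] 1023 ≡ 3·4^4 + 3·4^3 + 3·4^2 + 3·4 + 3 (base 4). Lift 5: 9843. −1: 9842.
[3] 9842 ≡ 3·5^5 + 3·5^3 + 3·5^2 + 3·5 + 2 (base 5). Lift 6: 140744. −1: 140743.
[4] 140743 ≡ 3·6^6 + 3·6^3 + 3·6^2 + 3·6 + 1 (base 6). Lift 7: 2471827. −1: 2471826.

2471827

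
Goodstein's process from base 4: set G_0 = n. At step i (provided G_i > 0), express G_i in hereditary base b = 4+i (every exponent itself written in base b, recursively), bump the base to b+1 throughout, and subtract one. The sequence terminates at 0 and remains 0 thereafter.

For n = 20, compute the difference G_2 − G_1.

(0) 20|_4 = 4^2 + 4 ↦ 5^2 + 5|_5 = 30 ⇒ 29
(1) 29|_5 = 5^2 + 4 ↦ 6^2 + 4|_6 = 40 ⇒ 39

10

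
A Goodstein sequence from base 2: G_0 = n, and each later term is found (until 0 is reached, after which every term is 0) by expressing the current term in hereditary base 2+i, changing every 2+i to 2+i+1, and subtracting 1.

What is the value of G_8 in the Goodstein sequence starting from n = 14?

G_0=14  [base 2] 2^(2 + 1) + 2^2 + 2  →[2↦3]→  3^(3 + 1) + 3^3 + 3 = 111  −1 ⇒ G_1=110
G_1=110  [base 3] 3^(3 + 1) + 3^3 + 2  →[3↦4]→  4^(4 + 1) + 4^4 + 2 = 1282  −1 ⇒ G_2=1281
G_2=1281  [base 4] 4^(4 + 1) + 4^4 + 1  →[4↦5]→  5^(5 + 1) + 5^5 + 1 = 18751  −1 ⇒ G_3=18750
G_3=18750  [base 5] 5^(5 + 1) + 5^5  →[5↦6]→  6^(6 + 1) + 6^6 = 326592  −1 ⇒ G_4=326591
G_4=326591  [base 6] 6^(6 + 1) + 5·6^5 + 5·6^4 + 5·6^3 + 5·6^2 + 5·6 + 5  →[6↦7]→  7^(7 + 1) + 5·7^5 + 5·7^4 + 5·7^3 + 5·7^2 + 5·7 + 5 = 5862841  −1 ⇒ G_5=5862840
G_5=5862840  [base 7] 7^(7 + 1) + 5·7^5 + 5·7^4 + 5·7^3 + 5·7^2 + 5·7 + 4  →[7↦8]→  8^(8 + 1) + 5·8^5 + 5·8^4 + 5·8^3 + 5·8^2 + 5·8 + 4 = 134404972  −1 ⇒ G_6=134404971
G_6=134404971  [base 8] 8^(8 + 1) + 5·8^5 + 5·8^4 + 5·8^3 + 5·8^2 + 5·8 + 3  →[8↦9]→  9^(9 + 1) + 5·9^5 + 5·9^4 + 5·9^3 + 5·9^2 + 5·9 + 3 = 3487116549  −1 ⇒ G_7=3487116548
G_7=3487116548  [base 9] 9^(9 + 1) + 5·9^5 + 5·9^4 + 5·9^3 + 5·9^2 + 5·9 + 2  →[9↦10]→  10^(10 + 1) + 5·10^5 + 5·10^4 + 5·10^3 + 5·10^2 + 5·10 + 2 = 100000555552  −1 ⇒ G_8=100000555551
G_8=100000555551  [base 10] 10^(10 + 1) + 5·10^5 + 5·10^4 + 5·10^3 + 5·10^2 + 5·10 + 1  →[10↦11]→  11^(11 + 1) + 5·11^5 + 5·11^4 + 5·11^3 + 5·11^2 + 5·11 + 1 = 3138429262497  −1 ⇒ G_9=3138429262496

100000555551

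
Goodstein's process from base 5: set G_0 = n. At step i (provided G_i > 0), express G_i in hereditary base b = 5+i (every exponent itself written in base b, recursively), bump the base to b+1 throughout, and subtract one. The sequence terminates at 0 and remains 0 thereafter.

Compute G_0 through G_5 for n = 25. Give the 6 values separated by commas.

step 0: 25 = 5^2; sub 6 for 5: 6^2; = 36; G_1 = 36−1 = 35
step 1: 35 = 5·6 + 5; sub 7 for 6: 5·7 + 5; = 40; G_2 = 40−1 = 39
step 2: 39 = 5·7 + 4; sub 8 for 7: 5·8 + 4; = 44; G_3 = 44−1 = 43
step 3: 43 = 5·8 + 3; sub 9 for 8: 5·9 + 3; = 48; G_4 = 48−1 = 47
step 4: 47 = 5·9 + 2; sub 10 for 9: 5·10 + 2; = 52; G_5 = 52−1 = 51

25, 35, 39, 43, 47, 51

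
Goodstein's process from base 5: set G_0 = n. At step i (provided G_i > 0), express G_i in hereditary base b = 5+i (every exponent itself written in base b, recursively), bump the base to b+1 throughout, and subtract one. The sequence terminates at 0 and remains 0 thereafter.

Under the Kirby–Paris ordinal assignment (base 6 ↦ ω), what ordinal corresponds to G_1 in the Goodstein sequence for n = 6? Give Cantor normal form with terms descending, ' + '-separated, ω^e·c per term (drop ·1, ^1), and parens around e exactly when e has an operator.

6 —HB5→ 5 + 1 —bump→ 6 + 1 = 7 —(−1)→ 6
6 —HB6→ 6 —bump→ 7 = 7 —(−1)→ 6

ω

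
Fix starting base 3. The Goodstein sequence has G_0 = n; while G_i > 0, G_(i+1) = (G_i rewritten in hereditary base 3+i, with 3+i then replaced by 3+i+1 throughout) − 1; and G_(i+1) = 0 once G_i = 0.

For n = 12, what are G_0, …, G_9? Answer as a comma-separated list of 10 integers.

12, 19, 27, 37, 49, 63, 69, 75, 81, 87

12 —HB3→ 3^2 + 3 —bump→ 4^2 + 4 = 20 —(−1)→ 19
19 —HB4→ 4^2 + 3 —bump→ 5^2 + 3 = 28 —(−1)→ 27
27 —HB5→ 5^2 + 2 —bump→ 6^2 + 2 = 38 —(−1)→ 37
37 —HB6→ 6^2 + 1 —bump→ 7^2 + 1 = 50 —(−1)→ 49
49 —HB7→ 7^2 —bump→ 8^2 = 64 —(−1)→ 63
63 —HB8→ 7·8 + 7 —bump→ 7·9 + 7 = 70 —(−1)→ 69
69 —HB9→ 7·9 + 6 —bump→ 7·10 + 6 = 76 —(−1)→ 75
75 —HB10→ 7·10 + 5 —bump→ 7·11 + 5 = 82 —(−1)→ 81
81 —HB11→ 7·11 + 4 —bump→ 7·12 + 4 = 88 —(−1)→ 87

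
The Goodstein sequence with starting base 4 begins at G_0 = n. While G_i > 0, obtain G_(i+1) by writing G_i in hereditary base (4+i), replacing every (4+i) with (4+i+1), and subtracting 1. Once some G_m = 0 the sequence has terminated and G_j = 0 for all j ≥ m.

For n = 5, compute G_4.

3

[0] 5 ≡ 4 + 1 (base 4). Lift 5: 6. −1: 5.
[1] 5 ≡ 5 (base 5). Lift 6: 6. −1: 5.
[2] 5 ≡ 5 (base 6). Lift 7: 5. −1: 4.
[3] 4 ≡ 4 (base 7). Lift 8: 4. −1: 3.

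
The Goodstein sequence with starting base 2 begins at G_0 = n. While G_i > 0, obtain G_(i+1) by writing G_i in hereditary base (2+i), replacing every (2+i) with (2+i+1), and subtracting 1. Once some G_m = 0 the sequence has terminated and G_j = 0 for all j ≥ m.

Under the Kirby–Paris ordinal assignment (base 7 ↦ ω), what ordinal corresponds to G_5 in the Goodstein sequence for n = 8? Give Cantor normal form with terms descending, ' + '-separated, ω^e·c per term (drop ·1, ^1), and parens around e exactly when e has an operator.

step 0: 8 = 2^(2 + 1); sub 3 for 2: 3^(3 + 1); = 81; G_1 = 81−1 = 80
step 1: 80 = 2·3^3 + 2·3^2 + 2·3 + 2; sub 4 for 3: 2·4^4 + 2·4^2 + 2·4 + 2; = 554; G_2 = 554−1 = 553
step 2: 553 = 2·4^4 + 2·4^2 + 2·4 + 1; sub 5 for 4: 2·5^5 + 2·5^2 + 2·5 + 1; = 6311; G_3 = 6311−1 = 6310
step 3: 6310 = 2·5^5 + 2·5^2 + 2·5; sub 6 for 5: 2·6^6 + 2·6^2 + 2·6; = 93396; G_4 = 93396−1 = 93395
step 4: 93395 = 2·6^6 + 2·6^2 + 6 + 5; sub 7 for 6: 2·7^7 + 2·7^2 + 7 + 5; = 1647196; G_5 = 1647196−1 = 1647195
step 5: 1647195 = 2·7^7 + 2·7^2 + 7 + 4; sub 8 for 7: 2·8^8 + 2·8^2 + 8 + 4; = 33554572; G_6 = 33554572−1 = 33554571

ω^ω·2 + ω^2·2 + ω + 4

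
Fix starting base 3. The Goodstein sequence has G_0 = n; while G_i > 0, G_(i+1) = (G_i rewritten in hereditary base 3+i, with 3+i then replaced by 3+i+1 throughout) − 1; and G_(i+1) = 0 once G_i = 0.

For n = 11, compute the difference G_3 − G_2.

10

base 3: 11 = 3^2 + 2; at 4: 4^2 + 2 = 18; next = 17
base 4: 17 = 4^2 + 1; at 5: 5^2 + 1 = 26; next = 25
base 5: 25 = 5^2; at 6: 6^2 = 36; next = 35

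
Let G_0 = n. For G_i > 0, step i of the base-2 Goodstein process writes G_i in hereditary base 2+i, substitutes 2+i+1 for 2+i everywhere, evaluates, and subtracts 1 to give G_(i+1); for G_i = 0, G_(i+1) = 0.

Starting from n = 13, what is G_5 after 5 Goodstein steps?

base 2: 13 = 2^(2 + 1) + 2^2 + 1; at 3: 3^(3 + 1) + 3^3 + 1 = 109; next = 108
base 3: 108 = 3^(3 + 1) + 3^3; at 4: 4^(4 + 1) + 4^4 = 1280; next = 1279
base 4: 1279 = 4^(4 + 1) + 3·4^3 + 3·4^2 + 3·4 + 3; at 5: 5^(5 + 1) + 3·5^3 + 3·5^2 + 3·5 + 3 = 16093; next = 16092
base 5: 16092 = 5^(5 + 1) + 3·5^3 + 3·5^2 + 3·5 + 2; at 6: 6^(6 + 1) + 3·6^3 + 3·6^2 + 3·6 + 2 = 280712; next = 280711
base 6: 280711 = 6^(6 + 1) + 3·6^3 + 3·6^2 + 3·6 + 1; at 7: 7^(7 + 1) + 3·7^3 + 3·7^2 + 3·7 + 1 = 5765999; next = 5765998
base 7: 5765998 = 7^(7 + 1) + 3·7^3 + 3·7^2 + 3·7; at 8: 8^(8 + 1) + 3·8^3 + 3·8^2 + 3·8 = 134219480; next = 134219479

5765998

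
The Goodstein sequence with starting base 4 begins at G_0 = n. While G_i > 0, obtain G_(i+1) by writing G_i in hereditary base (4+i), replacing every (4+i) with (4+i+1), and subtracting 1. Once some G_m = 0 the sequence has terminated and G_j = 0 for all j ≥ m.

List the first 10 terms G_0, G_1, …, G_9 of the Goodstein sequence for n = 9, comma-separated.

9, 10, 11, 11, 11, 11, 11, 11, 11, 10

[0] 9 ≡ 2·4 + 1 (base 4). Lift 5: 11. −1: 10.
[1] 10 ≡ 2·5 (base 5). Lift 6: 12. −1: 11.
[2] 11 ≡ 6 + 5 (base 6). Lift 7: 12. −1: 11.
[3] 11 ≡ 7 + 4 (base 7). Lift 8: 12. −1: 11.
[4] 11 ≡ 8 + 3 (base 8). Lift 9: 12. −1: 11.
[5] 11 ≡ 9 + 2 (base 9). Lift 10: 12. −1: 11.
[6] 11 ≡ 10 + 1 (base 10). Lift 11: 12. −1: 11.
[7] 11 ≡ 11 (base 11). Lift 12: 12. −1: 11.
[8] 11 ≡ 11 (base 12). Lift 13: 11. −1: 10.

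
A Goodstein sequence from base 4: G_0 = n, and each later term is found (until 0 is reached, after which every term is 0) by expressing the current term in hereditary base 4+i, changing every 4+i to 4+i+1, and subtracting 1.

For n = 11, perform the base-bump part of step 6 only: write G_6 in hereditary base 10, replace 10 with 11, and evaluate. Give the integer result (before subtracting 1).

11 —HB4→ 2·4 + 3 —bump→ 2·5 + 3 = 13 —(−1)→ 12
12 —HB5→ 2·5 + 2 —bump→ 2·6 + 2 = 14 —(−1)→ 13
13 —HB6→ 2·6 + 1 —bump→ 2·7 + 1 = 15 —(−1)→ 14
14 —HB7→ 2·7 —bump→ 2·8 = 16 —(−1)→ 15
15 —HB8→ 8 + 7 —bump→ 9 + 7 = 16 —(−1)→ 15
15 —HB9→ 9 + 6 —bump→ 10 + 6 = 16 —(−1)→ 15
15 —HB10→ 10 + 5 —bump→ 11 + 5 = 16 —(−1)→ 15

16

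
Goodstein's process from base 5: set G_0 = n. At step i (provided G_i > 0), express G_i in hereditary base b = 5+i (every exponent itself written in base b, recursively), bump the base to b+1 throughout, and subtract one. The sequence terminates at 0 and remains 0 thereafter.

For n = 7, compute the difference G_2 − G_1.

0

G_0=7  [base 5] 5 + 2  →[5↦6]→  6 + 2 = 8  −1 ⇒ G_1=7
G_1=7  [base 6] 6 + 1  →[6↦7]→  7 + 1 = 8  −1 ⇒ G_2=7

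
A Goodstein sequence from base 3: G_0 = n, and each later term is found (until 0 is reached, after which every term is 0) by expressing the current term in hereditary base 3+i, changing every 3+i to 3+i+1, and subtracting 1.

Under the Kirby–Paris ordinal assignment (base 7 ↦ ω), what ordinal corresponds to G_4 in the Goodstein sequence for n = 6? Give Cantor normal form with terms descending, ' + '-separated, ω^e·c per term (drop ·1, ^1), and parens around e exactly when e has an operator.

G_0=6  [base 3] 2·3  →[3↦4]→  2·4 = 8  −1 ⇒ G_1=7
G_1=7  [base 4] 4 + 3  →[4↦5]→  5 + 3 = 8  −1 ⇒ G_2=7
G_2=7  [base 5] 5 + 2  →[5↦6]→  6 + 2 = 8  −1 ⇒ G_3=7
G_3=7  [base 6] 6 + 1  →[6↦7]→  7 + 1 = 8  −1 ⇒ G_4=7
G_4=7  [base 7] 7  →[7↦8]→  8 = 8  −1 ⇒ G_5=7

ω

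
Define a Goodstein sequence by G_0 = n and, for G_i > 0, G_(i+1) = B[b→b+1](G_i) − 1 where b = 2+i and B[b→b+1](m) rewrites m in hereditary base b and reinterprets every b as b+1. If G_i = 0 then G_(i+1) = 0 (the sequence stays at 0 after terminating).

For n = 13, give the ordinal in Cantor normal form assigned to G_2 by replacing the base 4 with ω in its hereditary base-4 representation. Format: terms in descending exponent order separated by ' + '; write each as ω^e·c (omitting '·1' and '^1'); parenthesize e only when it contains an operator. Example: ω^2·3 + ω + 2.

base 2: 13 = 2^(2 + 1) + 2^2 + 1; at 3: 3^(3 + 1) + 3^3 + 1 = 109; next = 108
base 3: 108 = 3^(3 + 1) + 3^3; at 4: 4^(4 + 1) + 4^4 = 1280; next = 1279
base 4: 1279 = 4^(4 + 1) + 3·4^3 + 3·4^2 + 3·4 + 3; at 5: 5^(5 + 1) + 3·5^3 + 3·5^2 + 3·5 + 3 = 16093; next = 16092

ω^(ω + 1) + ω^3·3 + ω^2·3 + ω·3 + 3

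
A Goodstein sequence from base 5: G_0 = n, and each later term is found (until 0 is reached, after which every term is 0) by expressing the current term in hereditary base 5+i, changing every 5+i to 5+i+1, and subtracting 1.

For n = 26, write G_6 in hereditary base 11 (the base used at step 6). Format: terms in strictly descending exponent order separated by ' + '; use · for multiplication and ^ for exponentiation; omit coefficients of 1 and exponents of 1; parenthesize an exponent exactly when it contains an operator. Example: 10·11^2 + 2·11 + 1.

base 5: 26 = 5^2 + 1; at 6: 6^2 + 1 = 37; next = 36
base 6: 36 = 6^2; at 7: 7^2 = 49; next = 48
base 7: 48 = 6·7 + 6; at 8: 6·8 + 6 = 54; next = 53
base 8: 53 = 6·8 + 5; at 9: 6·9 + 5 = 59; next = 58
base 9: 58 = 6·9 + 4; at 10: 6·10 + 4 = 64; next = 63
base 10: 63 = 6·10 + 3; at 11: 6·11 + 3 = 69; next = 68
base 11: 68 = 6·11 + 2; at 12: 6·12 + 2 = 74; next = 73

6·11 + 2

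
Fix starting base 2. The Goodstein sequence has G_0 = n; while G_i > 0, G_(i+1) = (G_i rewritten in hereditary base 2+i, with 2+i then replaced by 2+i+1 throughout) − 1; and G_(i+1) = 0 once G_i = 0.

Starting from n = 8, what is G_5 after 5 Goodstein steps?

G_0 = 8. HB_2(8) = 2^(2 + 1). Bump = 81. G_1 = 80.
G_1 = 80. HB_3(80) = 2·3^3 + 2·3^2 + 2·3 + 2. Bump = 554. G_2 = 553.
G_2 = 553. HB_4(553) = 2·4^4 + 2·4^2 + 2·4 + 1. Bump = 6311. G_3 = 6310.
G_3 = 6310. HB_5(6310) = 2·5^5 + 2·5^2 + 2·5. Bump = 93396. G_4 = 93395.
G_4 = 93395. HB_6(93395) = 2·6^6 + 2·6^2 + 6 + 5. Bump = 1647196. G_5 = 1647195.
G_5 = 1647195. HB_7(1647195) = 2·7^7 + 2·7^2 + 7 + 4. Bump = 33554572. G_6 = 33554571.

1647195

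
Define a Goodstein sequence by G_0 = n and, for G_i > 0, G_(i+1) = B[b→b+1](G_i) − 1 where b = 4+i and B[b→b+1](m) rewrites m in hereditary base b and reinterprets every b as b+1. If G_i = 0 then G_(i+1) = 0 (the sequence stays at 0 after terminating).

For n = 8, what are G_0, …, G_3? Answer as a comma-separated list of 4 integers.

8, 9, 9, 9

G_0=8  [base 4] 2·4  →[4↦5]→  2·5 = 10  −1 ⇒ G_1=9
G_1=9  [base 5] 5 + 4  →[5↦6]→  6 + 4 = 10  −1 ⇒ G_2=9
G_2=9  [base 6] 6 + 3  →[6↦7]→  7 + 3 = 10  −1 ⇒ G_3=9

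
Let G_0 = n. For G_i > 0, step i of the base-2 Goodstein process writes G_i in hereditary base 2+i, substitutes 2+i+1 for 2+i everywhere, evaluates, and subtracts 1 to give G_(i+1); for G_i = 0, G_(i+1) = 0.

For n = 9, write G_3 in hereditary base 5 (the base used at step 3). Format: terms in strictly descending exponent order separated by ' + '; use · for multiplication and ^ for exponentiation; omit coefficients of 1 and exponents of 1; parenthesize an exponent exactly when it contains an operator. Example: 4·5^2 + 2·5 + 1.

3·5^5 + 3·5^3 + 3·5^2 + 3·5 + 2

G_0 = 9. HB_2(9) = 2^(2 + 1) + 1. Bump = 82. G_1 = 81.
G_1 = 81. HB_3(81) = 3^(3 + 1). Bump = 1024. G_2 = 1023.
G_2 = 1023. HB_4(1023) = 3·4^4 + 3·4^3 + 3·4^2 + 3·4 + 3. Bump = 9843. G_3 = 9842.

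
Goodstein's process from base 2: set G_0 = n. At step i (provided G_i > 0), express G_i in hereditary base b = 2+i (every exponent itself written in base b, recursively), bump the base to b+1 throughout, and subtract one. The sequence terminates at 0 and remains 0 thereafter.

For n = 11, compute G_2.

11 —HB2→ 2^(2 + 1) + 2 + 1 —bump→ 3^(3 + 1) + 3 + 1 = 85 —(−1)→ 84
84 —HB3→ 3^(3 + 1) + 3 —bump→ 4^(4 + 1) + 4 = 1028 —(−1)→ 1027
1027 —HB4→ 4^(4 + 1) + 3 —bump→ 5^(5 + 1) + 3 = 15628 —(−1)→ 15627

1027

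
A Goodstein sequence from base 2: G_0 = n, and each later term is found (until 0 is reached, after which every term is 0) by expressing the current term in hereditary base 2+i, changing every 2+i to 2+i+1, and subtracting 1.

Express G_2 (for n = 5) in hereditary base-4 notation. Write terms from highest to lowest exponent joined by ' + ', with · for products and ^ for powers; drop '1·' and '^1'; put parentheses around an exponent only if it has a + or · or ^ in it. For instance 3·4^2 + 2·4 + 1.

3·4^3 + 3·4^2 + 3·4 + 3

5 —HB2→ 2^2 + 1 —bump→ 3^3 + 1 = 28 —(−1)→ 27
27 —HB3→ 3^3 —bump→ 4^4 = 256 —(−1)→ 255
255 —HB4→ 3·4^3 + 3·4^2 + 3·4 + 3 —bump→ 3·5^3 + 3·5^2 + 3·5 + 3 = 468 —(−1)→ 467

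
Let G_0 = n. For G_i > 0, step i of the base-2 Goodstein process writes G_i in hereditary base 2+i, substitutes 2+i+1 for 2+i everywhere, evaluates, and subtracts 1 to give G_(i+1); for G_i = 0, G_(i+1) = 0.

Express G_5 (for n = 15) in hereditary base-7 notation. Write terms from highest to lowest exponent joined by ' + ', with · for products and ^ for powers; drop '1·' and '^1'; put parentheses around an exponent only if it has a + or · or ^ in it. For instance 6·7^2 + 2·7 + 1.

7^(7 + 1) + 7^7

i=0: 15 = 2^(2 + 1) + 2^2 + 2 + 1 (b=2); 2→3: 3^(3 + 1) + 3^3 + 3 + 1 = 112; 112−1 = 111
i=1: 111 = 3^(3 + 1) + 3^3 + 3 (b=3); 3→4: 4^(4 + 1) + 4^4 + 4 = 1284; 1284−1 = 1283
i=2: 1283 = 4^(4 + 1) + 4^4 + 3 (b=4); 4→5: 5^(5 + 1) + 5^5 + 3 = 18753; 18753−1 = 18752
i=3: 18752 = 5^(5 + 1) + 5^5 + 2 (b=5); 5→6: 6^(6 + 1) + 6^6 + 2 = 326594; 326594−1 = 326593
i=4: 326593 = 6^(6 + 1) + 6^6 + 1 (b=6); 6→7: 7^(7 + 1) + 7^7 + 1 = 6588345; 6588345−1 = 6588344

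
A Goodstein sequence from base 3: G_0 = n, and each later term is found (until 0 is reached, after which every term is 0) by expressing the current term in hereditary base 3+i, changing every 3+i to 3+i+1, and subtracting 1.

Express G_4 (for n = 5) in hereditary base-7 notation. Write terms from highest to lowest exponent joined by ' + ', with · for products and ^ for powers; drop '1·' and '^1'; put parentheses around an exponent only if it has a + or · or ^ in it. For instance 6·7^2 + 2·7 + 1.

4

base 3: 5 = 3 + 2; at 4: 4 + 2 = 6; next = 5
base 4: 5 = 4 + 1; at 5: 5 + 1 = 6; next = 5
base 5: 5 = 5; at 6: 6 = 6; next = 5
base 6: 5 = 5; at 7: 5 = 5; next = 4
base 7: 4 = 4; at 8: 4 = 4; next = 3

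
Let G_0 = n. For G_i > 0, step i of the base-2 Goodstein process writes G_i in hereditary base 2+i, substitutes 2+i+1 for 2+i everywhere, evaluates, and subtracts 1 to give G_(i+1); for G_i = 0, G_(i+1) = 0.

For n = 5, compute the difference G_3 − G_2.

5 —HB2→ 2^2 + 1 —bump→ 3^3 + 1 = 28 —(−1)→ 27
27 —HB3→ 3^3 —bump→ 4^4 = 256 —(−1)→ 255
255 —HB4→ 3·4^3 + 3·4^2 + 3·4 + 3 —bump→ 3·5^3 + 3·5^2 + 3·5 + 3 = 468 —(−1)→ 467

212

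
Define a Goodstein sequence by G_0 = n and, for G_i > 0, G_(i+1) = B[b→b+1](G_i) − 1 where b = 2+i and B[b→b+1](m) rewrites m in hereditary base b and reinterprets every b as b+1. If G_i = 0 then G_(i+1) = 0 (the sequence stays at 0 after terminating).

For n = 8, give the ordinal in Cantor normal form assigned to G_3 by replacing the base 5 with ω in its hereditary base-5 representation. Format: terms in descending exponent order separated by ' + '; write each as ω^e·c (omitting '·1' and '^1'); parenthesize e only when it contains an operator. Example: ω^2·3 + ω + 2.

ω^ω·2 + ω^2·2 + ω·2

i=0: 8 = 2^(2 + 1) (b=2); 2→3: 3^(3 + 1) = 81; 81−1 = 80
i=1: 80 = 2·3^3 + 2·3^2 + 2·3 + 2 (b=3); 3→4: 2·4^4 + 2·4^2 + 2·4 + 2 = 554; 554−1 = 553
i=2: 553 = 2·4^4 + 2·4^2 + 2·4 + 1 (b=4); 4→5: 2·5^5 + 2·5^2 + 2·5 + 1 = 6311; 6311−1 = 6310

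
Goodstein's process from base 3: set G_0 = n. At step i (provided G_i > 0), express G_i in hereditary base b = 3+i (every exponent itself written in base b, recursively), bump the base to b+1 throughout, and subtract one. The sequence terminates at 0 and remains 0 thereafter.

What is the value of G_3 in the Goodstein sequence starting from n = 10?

27

step 0: 10 = 3^2 + 1; sub 4 for 3: 4^2 + 1; = 17; G_1 = 17−1 = 16
step 1: 16 = 4^2; sub 5 for 4: 5^2; = 25; G_2 = 25−1 = 24
step 2: 24 = 4·5 + 4; sub 6 for 5: 4·6 + 4; = 28; G_3 = 28−1 = 27
step 3: 27 = 4·6 + 3; sub 7 for 6: 4·7 + 3; = 31; G_4 = 31−1 = 30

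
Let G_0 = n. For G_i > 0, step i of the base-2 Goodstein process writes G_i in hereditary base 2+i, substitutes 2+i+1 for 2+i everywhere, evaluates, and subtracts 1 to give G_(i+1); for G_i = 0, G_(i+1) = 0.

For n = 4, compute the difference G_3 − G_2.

4 —HB2→ 2^2 —bump→ 3^3 = 27 —(−1)→ 26
26 —HB3→ 2·3^2 + 2·3 + 2 —bump→ 2·4^2 + 2·4 + 2 = 42 —(−1)→ 41
41 —HB4→ 2·4^2 + 2·4 + 1 —bump→ 2·5^2 + 2·5 + 1 = 61 —(−1)→ 60

19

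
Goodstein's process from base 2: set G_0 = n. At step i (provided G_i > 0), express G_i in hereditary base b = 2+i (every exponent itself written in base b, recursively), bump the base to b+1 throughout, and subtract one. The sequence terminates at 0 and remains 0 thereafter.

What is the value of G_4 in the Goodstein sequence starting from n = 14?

G_0=14  [base 2] 2^(2 + 1) + 2^2 + 2  →[2↦3]→  3^(3 + 1) + 3^3 + 3 = 111  −1 ⇒ G_1=110
G_1=110  [base 3] 3^(3 + 1) + 3^3 + 2  →[3↦4]→  4^(4 + 1) + 4^4 + 2 = 1282  −1 ⇒ G_2=1281
G_2=1281  [base 4] 4^(4 + 1) + 4^4 + 1  →[4↦5]→  5^(5 + 1) + 5^5 + 1 = 18751  −1 ⇒ G_3=18750
G_3=18750  [base 5] 5^(5 + 1) + 5^5  →[5↦6]→  6^(6 + 1) + 6^6 = 326592  −1 ⇒ G_4=326591
G_4=326591  [base 6] 6^(6 + 1) + 5·6^5 + 5·6^4 + 5·6^3 + 5·6^2 + 5·6 + 5  →[6↦7]→  7^(7 + 1) + 5·7^5 + 5·7^4 + 5·7^3 + 5·7^2 + 5·7 + 5 = 5862841  −1 ⇒ G_5=5862840

326591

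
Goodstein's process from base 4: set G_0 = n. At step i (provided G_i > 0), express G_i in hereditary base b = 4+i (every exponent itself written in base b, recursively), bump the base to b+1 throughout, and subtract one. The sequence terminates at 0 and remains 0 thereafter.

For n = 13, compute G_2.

base 4: 13 = 3·4 + 1; at 5: 3·5 + 1 = 16; next = 15
base 5: 15 = 3·5; at 6: 3·6 = 18; next = 17
base 6: 17 = 2·6 + 5; at 7: 2·7 + 5 = 19; next = 18

17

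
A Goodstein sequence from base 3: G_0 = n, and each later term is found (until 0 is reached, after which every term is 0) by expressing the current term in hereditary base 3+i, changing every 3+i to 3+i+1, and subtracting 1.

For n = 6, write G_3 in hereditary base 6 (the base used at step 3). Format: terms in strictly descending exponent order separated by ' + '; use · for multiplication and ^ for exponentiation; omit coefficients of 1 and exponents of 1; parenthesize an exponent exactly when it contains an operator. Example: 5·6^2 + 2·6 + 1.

G_0 = 6. HB_3(6) = 2·3. Bump = 8. G_1 = 7.
G_1 = 7. HB_4(7) = 4 + 3. Bump = 8. G_2 = 7.
G_2 = 7. HB_5(7) = 5 + 2. Bump = 8. G_3 = 7.
G_3 = 7. HB_6(7) = 6 + 1. Bump = 8. G_4 = 7.

6 + 1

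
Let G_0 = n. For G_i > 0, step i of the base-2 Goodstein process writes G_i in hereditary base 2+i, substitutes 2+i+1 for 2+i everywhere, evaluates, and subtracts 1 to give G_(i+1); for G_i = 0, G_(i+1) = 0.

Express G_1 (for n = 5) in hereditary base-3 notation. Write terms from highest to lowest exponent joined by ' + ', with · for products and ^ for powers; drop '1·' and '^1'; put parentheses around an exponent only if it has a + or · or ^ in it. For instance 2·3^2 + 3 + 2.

G_0=5  [base 2] 2^2 + 1  →[2↦3]→  3^3 + 1 = 28  −1 ⇒ G_1=27
G_1=27  [base 3] 3^3  →[3↦4]→  4^4 = 256  −1 ⇒ G_2=255

3^3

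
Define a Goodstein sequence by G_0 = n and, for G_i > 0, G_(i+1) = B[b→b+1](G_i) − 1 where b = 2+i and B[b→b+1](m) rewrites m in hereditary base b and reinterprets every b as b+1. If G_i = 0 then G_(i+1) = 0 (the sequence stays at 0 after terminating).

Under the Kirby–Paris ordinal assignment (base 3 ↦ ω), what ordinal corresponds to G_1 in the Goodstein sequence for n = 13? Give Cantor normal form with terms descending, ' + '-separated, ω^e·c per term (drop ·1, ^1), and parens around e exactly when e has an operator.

(0) 13|_2 = 2^(2 + 1) + 2^2 + 1 ↦ 3^(3 + 1) + 3^3 + 1|_3 = 109 ⇒ 108
(1) 108|_3 = 3^(3 + 1) + 3^3 ↦ 4^(4 + 1) + 4^4|_4 = 1280 ⇒ 1279

ω^(ω + 1) + ω^ω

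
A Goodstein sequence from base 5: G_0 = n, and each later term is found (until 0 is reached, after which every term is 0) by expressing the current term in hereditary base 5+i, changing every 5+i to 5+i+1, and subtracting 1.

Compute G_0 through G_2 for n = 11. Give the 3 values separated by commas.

[0] 11 ≡ 2·5 + 1 (base 5). Lift 6: 13. −1: 12.
[1] 12 ≡ 2·6 (base 6). Lift 7: 14. −1: 13.

11, 12, 13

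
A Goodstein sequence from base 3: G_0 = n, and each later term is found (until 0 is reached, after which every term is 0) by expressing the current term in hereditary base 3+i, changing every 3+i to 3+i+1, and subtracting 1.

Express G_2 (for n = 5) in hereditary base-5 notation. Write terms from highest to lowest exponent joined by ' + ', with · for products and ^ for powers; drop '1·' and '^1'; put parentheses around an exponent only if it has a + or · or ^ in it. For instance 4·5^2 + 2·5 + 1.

5

base 3: 5 = 3 + 2; at 4: 4 + 2 = 6; next = 5
base 4: 5 = 4 + 1; at 5: 5 + 1 = 6; next = 5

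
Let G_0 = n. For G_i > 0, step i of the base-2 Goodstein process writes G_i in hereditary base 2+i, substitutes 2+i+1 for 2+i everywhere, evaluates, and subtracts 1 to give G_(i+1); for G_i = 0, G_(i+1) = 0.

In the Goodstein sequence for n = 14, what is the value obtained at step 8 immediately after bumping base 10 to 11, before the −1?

3138429262497

G_0 = 14. HB_2(14) = 2^(2 + 1) + 2^2 + 2. Bump = 111. G_1 = 110.
G_1 = 110. HB_3(110) = 3^(3 + 1) + 3^3 + 2. Bump = 1282. G_2 = 1281.
G_2 = 1281. HB_4(1281) = 4^(4 + 1) + 4^4 + 1. Bump = 18751. G_3 = 18750.
G_3 = 18750. HB_5(18750) = 5^(5 + 1) + 5^5. Bump = 326592. G_4 = 326591.
G_4 = 326591. HB_6(326591) = 6^(6 + 1) + 5·6^5 + 5·6^4 + 5·6^3 + 5·6^2 + 5·6 + 5. Bump = 5862841. G_5 = 5862840.
G_5 = 5862840. HB_7(5862840) = 7^(7 + 1) + 5·7^5 + 5·7^4 + 5·7^3 + 5·7^2 + 5·7 + 4. Bump = 134404972. G_6 = 134404971.
G_6 = 134404971. HB_8(134404971) = 8^(8 + 1) + 5·8^5 + 5·8^4 + 5·8^3 + 5·8^2 + 5·8 + 3. Bump = 3487116549. G_7 = 3487116548.
G_7 = 3487116548. HB_9(3487116548) = 9^(9 + 1) + 5·9^5 + 5·9^4 + 5·9^3 + 5·9^2 + 5·9 + 2. Bump = 100000555552. G_8 = 100000555551.
G_8 = 100000555551. HB_10(100000555551) = 10^(10 + 1) + 5·10^5 + 5·10^4 + 5·10^3 + 5·10^2 + 5·10 + 1. Bump = 3138429262497. G_9 = 3138429262496.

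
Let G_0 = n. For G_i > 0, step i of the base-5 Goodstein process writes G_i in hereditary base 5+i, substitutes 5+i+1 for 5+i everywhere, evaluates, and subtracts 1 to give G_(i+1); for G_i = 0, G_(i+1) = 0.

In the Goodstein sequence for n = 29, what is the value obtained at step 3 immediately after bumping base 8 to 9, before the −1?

82

[0] 29 ≡ 5^2 + 4 (base 5). Lift 6: 40. −1: 39.
[1] 39 ≡ 6^2 + 3 (base 6). Lift 7: 52. −1: 51.
[2] 51 ≡ 7^2 + 2 (base 7). Lift 8: 66. −1: 65.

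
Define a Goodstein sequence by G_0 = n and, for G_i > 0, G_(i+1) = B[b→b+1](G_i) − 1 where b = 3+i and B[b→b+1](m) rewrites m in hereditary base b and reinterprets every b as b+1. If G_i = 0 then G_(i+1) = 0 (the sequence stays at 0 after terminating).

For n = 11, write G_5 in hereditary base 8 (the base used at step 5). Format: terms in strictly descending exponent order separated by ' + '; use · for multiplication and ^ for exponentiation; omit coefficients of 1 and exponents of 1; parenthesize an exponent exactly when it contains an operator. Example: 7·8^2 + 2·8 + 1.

5·8 + 3

base 3: 11 = 3^2 + 2; at 4: 4^2 + 2 = 18; next = 17
base 4: 17 = 4^2 + 1; at 5: 5^2 + 1 = 26; next = 25
base 5: 25 = 5^2; at 6: 6^2 = 36; next = 35
base 6: 35 = 5·6 + 5; at 7: 5·7 + 5 = 40; next = 39
base 7: 39 = 5·7 + 4; at 8: 5·8 + 4 = 44; next = 43
base 8: 43 = 5·8 + 3; at 9: 5·9 + 3 = 48; next = 47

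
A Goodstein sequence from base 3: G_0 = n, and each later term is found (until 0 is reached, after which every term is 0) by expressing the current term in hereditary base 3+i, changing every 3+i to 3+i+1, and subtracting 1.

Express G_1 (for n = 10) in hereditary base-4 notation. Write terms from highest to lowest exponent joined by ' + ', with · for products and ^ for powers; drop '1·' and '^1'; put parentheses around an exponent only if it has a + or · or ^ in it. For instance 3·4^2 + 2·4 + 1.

[0] 10 ≡ 3^2 + 1 (base 3). Lift 4: 17. −1: 16.
[1] 16 ≡ 4^2 (base 4). Lift 5: 25. −1: 24.

4^2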